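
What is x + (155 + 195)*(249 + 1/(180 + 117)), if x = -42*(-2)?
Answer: 25908848/297 ≈ 87235.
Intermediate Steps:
x = 84
x + (155 + 195)*(249 + 1/(180 + 117)) = 84 + (155 + 195)*(249 + 1/(180 + 117)) = 84 + 350*(249 + 1/297) = 84 + 350*(73954/297) = 84 + 25883900/297 = 25908848/297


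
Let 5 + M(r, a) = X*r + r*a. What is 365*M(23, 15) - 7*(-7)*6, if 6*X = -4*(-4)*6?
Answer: 258714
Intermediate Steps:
X = 16 (X = (-4*(-4)*6)/6 = (16*6)/6 = (⅙)*96 = 16)
M(r, a) = -5 + 16*r + a*r (M(r, a) = -5 + (16*r + r*a) = -5 + (16*r + a*r) = -5 + 16*r + a*r)
365*M(23, 15) - 7*(-7)*6 = 365*(-5 + 16*23 + 15*23) - 7*(-7)*6 = 365*(-5 + 368 + 345) + 49*6 = 365*708 + 294 = 258420 + 294 = 258714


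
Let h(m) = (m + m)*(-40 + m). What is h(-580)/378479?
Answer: 800/421 ≈ 1.9002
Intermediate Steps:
h(m) = 2*m*(-40 + m) (h(m) = (2*m)*(-40 + m) = 2*m*(-40 + m))
h(-580)/378479 = (2*(-580)*(-40 - 580))/378479 = (2*(-580)*(-620))*(1/378479) = 719200*(1/378479) = 800/421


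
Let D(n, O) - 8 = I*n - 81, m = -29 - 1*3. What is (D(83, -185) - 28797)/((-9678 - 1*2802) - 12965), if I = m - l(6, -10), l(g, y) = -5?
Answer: 31111/25445 ≈ 1.2227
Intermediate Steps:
m = -32 (m = -29 - 3 = -32)
I = -27 (I = -32 - 1*(-5) = -32 + 5 = -27)
D(n, O) = -73 - 27*n (D(n, O) = 8 + (-27*n - 81) = 8 + (-81 - 27*n) = -73 - 27*n)
(D(83, -185) - 28797)/((-9678 - 1*2802) - 12965) = ((-73 - 27*83) - 28797)/((-9678 - 1*2802) - 12965) = ((-73 - 2241) - 28797)/((-9678 - 2802) - 12965) = (-2314 - 28797)/(-12480 - 12965) = -31111/(-25445) = -31111*(-1/25445) = 31111/25445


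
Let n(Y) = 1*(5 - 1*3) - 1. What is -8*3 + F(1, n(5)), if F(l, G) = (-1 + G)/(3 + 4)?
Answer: -24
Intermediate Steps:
n(Y) = 1 (n(Y) = 1*(5 - 3) - 1 = 1*2 - 1 = 2 - 1 = 1)
F(l, G) = -⅐ + G/7 (F(l, G) = (-1 + G)/7 = (-1 + G)*(⅐) = -⅐ + G/7)
-8*3 + F(1, n(5)) = -8*3 + (-⅐ + (⅐)*1) = -24 + (-⅐ + ⅐) = -24 + 0 = -24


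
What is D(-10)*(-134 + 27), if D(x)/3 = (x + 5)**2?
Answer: -8025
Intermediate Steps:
D(x) = 3*(5 + x)**2 (D(x) = 3*(x + 5)**2 = 3*(5 + x)**2)
D(-10)*(-134 + 27) = (3*(5 - 10)**2)*(-134 + 27) = (3*(-5)**2)*(-107) = (3*25)*(-107) = 75*(-107) = -8025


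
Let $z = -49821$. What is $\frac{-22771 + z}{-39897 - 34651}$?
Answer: $\frac{18148}{18637} \approx 0.97376$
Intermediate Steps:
$\frac{-22771 + z}{-39897 - 34651} = \frac{-22771 - 49821}{-39897 - 34651} = - \frac{72592}{-74548} = \left(-72592\right) \left(- \frac{1}{74548}\right) = \frac{18148}{18637}$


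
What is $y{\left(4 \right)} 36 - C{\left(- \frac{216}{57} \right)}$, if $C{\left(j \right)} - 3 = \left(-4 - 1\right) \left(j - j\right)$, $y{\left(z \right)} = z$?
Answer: $141$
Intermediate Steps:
$C{\left(j \right)} = 3$ ($C{\left(j \right)} = 3 + \left(-4 - 1\right) \left(j - j\right) = 3 - 0 = 3 + 0 = 3$)
$y{\left(4 \right)} 36 - C{\left(- \frac{216}{57} \right)} = 4 \cdot 36 - 3 = 144 - 3 = 141$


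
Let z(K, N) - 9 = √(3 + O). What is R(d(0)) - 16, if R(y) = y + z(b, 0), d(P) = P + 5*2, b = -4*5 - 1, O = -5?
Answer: 3 + I*√2 ≈ 3.0 + 1.4142*I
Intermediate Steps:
b = -21 (b = -20 - 1 = -21)
z(K, N) = 9 + I*√2 (z(K, N) = 9 + √(3 - 5) = 9 + √(-2) = 9 + I*√2)
d(P) = 10 + P (d(P) = P + 10 = 10 + P)
R(y) = 9 + y + I*√2 (R(y) = y + (9 + I*√2) = 9 + y + I*√2)
R(d(0)) - 16 = (9 + (10 + 0) + I*√2) - 16 = (9 + 10 + I*√2) - 16 = (19 + I*√2) - 16 = 3 + I*√2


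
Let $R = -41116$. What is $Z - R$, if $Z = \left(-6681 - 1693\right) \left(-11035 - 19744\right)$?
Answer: $257784462$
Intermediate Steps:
$Z = 257743346$ ($Z = \left(-8374\right) \left(-30779\right) = 257743346$)
$Z - R = 257743346 - -41116 = 257743346 + 41116 = 257784462$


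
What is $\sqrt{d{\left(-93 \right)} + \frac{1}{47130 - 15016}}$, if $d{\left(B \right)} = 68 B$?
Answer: $\frac{i \sqrt{6521998058590}}{32114} \approx 79.524 i$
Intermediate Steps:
$\sqrt{d{\left(-93 \right)} + \frac{1}{47130 - 15016}} = \sqrt{68 \left(-93\right) + \frac{1}{47130 - 15016}} = \sqrt{-6324 + \frac{1}{32114}} = \sqrt{- \frac{203088935}{32114}} = \frac{i \sqrt{6521998058590}}{32114}$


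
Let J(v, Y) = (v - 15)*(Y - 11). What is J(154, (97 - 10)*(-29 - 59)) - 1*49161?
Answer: -1114874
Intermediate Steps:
J(v, Y) = (-15 + v)*(-11 + Y)
J(154, (97 - 10)*(-29 - 59)) - 1*49161 = (165 - 15*(97 - 10)*(-29 - 59) - 11*154 + ((97 - 10)*(-29 - 59))*154) - 1*49161 = (165 - 1305*(-88) - 1694 + (87*(-88))*154) - 49161 = (165 - 15*(-7656) - 1694 - 7656*154) - 49161 = (165 + 114840 - 1694 - 1179024) - 49161 = -1065713 - 49161 = -1114874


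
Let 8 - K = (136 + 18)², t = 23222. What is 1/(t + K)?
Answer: -1/486 ≈ -0.0020576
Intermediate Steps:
K = -23708 (K = 8 - (136 + 18)² = 8 - 1*154² = 8 - 1*23716 = 8 - 23716 = -23708)
1/(t + K) = 1/(23222 - 23708) = 1/(-486) = -1/486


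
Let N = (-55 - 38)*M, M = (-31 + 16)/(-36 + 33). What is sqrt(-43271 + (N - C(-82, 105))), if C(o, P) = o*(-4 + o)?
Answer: 2*I*sqrt(12697) ≈ 225.36*I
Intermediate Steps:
M = 5 (M = -15/(-3) = -15*(-1/3) = 5)
N = -465 (N = (-55 - 38)*5 = -93*5 = -465)
sqrt(-43271 + (N - C(-82, 105))) = sqrt(-43271 + (-465 - (-82)*(-4 - 82))) = sqrt(-43271 + (-465 - (-82)*(-86))) = sqrt(-43271 + (-465 - 1*7052)) = sqrt(-43271 + (-465 - 7052)) = sqrt(-43271 - 7517) = sqrt(-50788) = 2*I*sqrt(12697)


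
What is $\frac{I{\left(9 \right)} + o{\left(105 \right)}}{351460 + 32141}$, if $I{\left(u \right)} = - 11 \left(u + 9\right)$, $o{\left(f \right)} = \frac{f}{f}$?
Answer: $- \frac{197}{383601} \approx -0.00051355$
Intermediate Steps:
$o{\left(f \right)} = 1$
$I{\left(u \right)} = -99 - 11 u$ ($I{\left(u \right)} = - 11 \left(9 + u\right) = -99 - 11 u$)
$\frac{I{\left(9 \right)} + o{\left(105 \right)}}{351460 + 32141} = \frac{\left(-99 - 99\right) + 1}{351460 + 32141} = \frac{\left(-99 - 99\right) + 1}{383601} = \left(-198 + 1\right) \frac{1}{383601} = \left(-197\right) \frac{1}{383601} = - \frac{197}{383601}$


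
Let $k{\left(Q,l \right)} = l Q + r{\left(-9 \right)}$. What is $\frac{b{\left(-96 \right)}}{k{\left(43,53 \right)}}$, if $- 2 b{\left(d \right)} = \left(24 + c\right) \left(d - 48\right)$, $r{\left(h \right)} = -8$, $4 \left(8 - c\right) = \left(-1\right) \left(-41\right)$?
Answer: $\frac{522}{757} \approx 0.68956$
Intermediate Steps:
$c = - \frac{9}{4}$ ($c = 8 - \frac{\left(-1\right) \left(-41\right)}{4} = 8 - \frac{41}{4} = - \frac{9}{4} \approx -2.25$)
$k{\left(Q,l \right)} = -8 + Q l$ ($k{\left(Q,l \right)} = l Q - 8 = Q l - 8 = -8 + Q l$)
$b{\left(d \right)} = 522 - \frac{87 d}{8}$ ($b{\left(d \right)} = - \frac{\left(24 - \frac{9}{4}\right) \left(d - 48\right)}{2} = - \frac{\frac{87}{4} \left(-48 + d\right)}{2} = - \frac{-1044 + \frac{87 d}{4}}{2} = 522 - \frac{87 d}{8}$)
$\frac{b{\left(-96 \right)}}{k{\left(43,53 \right)}} = \frac{522 - -1044}{-8 + 43 \cdot 53} = \frac{522 + 1044}{-8 + 2279} = \frac{1566}{2271} = 1566 \cdot \frac{1}{2271} = \frac{522}{757}$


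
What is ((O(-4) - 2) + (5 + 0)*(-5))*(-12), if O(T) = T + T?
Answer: 420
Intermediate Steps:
O(T) = 2*T
((O(-4) - 2) + (5 + 0)*(-5))*(-12) = ((2*(-4) - 2) + (5 + 0)*(-5))*(-12) = ((-8 - 2) + 5*(-5))*(-12) = (-10 - 25)*(-12) = -35*(-12) = 420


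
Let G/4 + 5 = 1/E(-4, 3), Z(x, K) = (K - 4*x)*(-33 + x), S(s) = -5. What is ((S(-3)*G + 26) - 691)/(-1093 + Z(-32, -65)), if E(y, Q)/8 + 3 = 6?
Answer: 3395/31128 ≈ 0.10907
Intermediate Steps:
E(y, Q) = 24 (E(y, Q) = -24 + 8*6 = -24 + 48 = 24)
Z(x, K) = (-33 + x)*(K - 4*x)
G = -119/6 (G = -20 + 4/24 = -20 + 4*(1/24) = -20 + ⅙ = -119/6 ≈ -19.833)
((S(-3)*G + 26) - 691)/(-1093 + Z(-32, -65)) = ((-5*(-119/6) + 26) - 691)/(-1093 + (-33*(-65) - 4*(-32)² + 132*(-32) - 65*(-32))) = ((595/6 + 26) - 691)/(-1093 + (2145 - 4*1024 - 4224 + 2080)) = (751/6 - 691)/(-1093 + (2145 - 4096 - 4224 + 2080)) = -3395/(6*(-1093 - 4095)) = -3395/6/(-5188) = -3395/6*(-1/5188) = 3395/31128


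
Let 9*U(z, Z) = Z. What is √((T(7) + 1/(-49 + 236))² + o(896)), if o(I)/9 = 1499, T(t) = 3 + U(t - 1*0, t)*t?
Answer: 2*√9603836485/1683 ≈ 116.46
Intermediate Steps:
U(z, Z) = Z/9
T(t) = 3 + t²/9 (T(t) = 3 + (t/9)*t = 3 + t²/9)
o(I) = 13491 (o(I) = 9*1499 = 13491)
√((T(7) + 1/(-49 + 236))² + o(896)) = √(((3 + (⅑)*7²) + 1/(-49 + 236))² + 13491) = √(((3 + (⅑)*49) + 1/187)² + 13491) = √(((3 + 49/9) + 1/187)² + 13491) = √((76/9 + 1/187)² + 13491) = √((14221/1683)² + 13491) = √(202236841/2832489 + 13491) = √(38415345940/2832489) = 2*√9603836485/1683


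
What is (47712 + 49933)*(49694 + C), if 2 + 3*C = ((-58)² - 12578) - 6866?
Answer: 12986785000/3 ≈ 4.3289e+9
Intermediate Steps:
C = -16082/3 (C = -⅔ + (((-58)² - 12578) - 6866)/3 = -⅔ + ((3364 - 12578) - 6866)/3 = -⅔ + (-9214 - 6866)/3 = -⅔ + (⅓)*(-16080) = -⅔ - 5360 = -16082/3 ≈ -5360.7)
(47712 + 49933)*(49694 + C) = (47712 + 49933)*(49694 - 16082/3) = 97645*(133000/3) = 12986785000/3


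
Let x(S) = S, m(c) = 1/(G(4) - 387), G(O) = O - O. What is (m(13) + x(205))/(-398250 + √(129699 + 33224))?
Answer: -3510529500/6819924681811 - 79334*√162923/61379322136299 ≈ -0.00051527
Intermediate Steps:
G(O) = 0
m(c) = -1/387 (m(c) = 1/(0 - 387) = 1/(-387) = -1/387)
(m(13) + x(205))/(-398250 + √(129699 + 33224)) = (-1/387 + 205)/(-398250 + √(129699 + 33224)) = 79334/(387*(-398250 + √162923))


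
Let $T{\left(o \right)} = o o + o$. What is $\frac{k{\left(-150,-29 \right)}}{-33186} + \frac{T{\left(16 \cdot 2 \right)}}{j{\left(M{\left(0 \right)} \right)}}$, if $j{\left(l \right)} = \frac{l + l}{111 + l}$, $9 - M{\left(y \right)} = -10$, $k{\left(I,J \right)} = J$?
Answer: $\frac{2277887591}{630534} \approx 3612.6$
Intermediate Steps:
$T{\left(o \right)} = o + o^{2}$ ($T{\left(o \right)} = o^{2} + o = o + o^{2}$)
$M{\left(y \right)} = 19$ ($M{\left(y \right)} = 9 - -10 = 9 + 10 = 19$)
$j{\left(l \right)} = \frac{2 l}{111 + l}$
$\frac{k{\left(-150,-29 \right)}}{-33186} + \frac{T{\left(16 \cdot 2 \right)}}{j{\left(M{\left(0 \right)} \right)}} = - \frac{29}{-33186} + \frac{16 \cdot 2 \left(1 + 16 \cdot 2\right)}{2 \cdot 19 \frac{1}{111 + 19}} = \left(-29\right) \left(- \frac{1}{33186}\right) + \frac{32 \left(1 + 32\right)}{2 \cdot 19 \cdot \frac{1}{130}} = \frac{29}{33186} + \frac{32 \cdot 33}{2 \cdot 19 \cdot \frac{1}{130}} = \frac{29}{33186} + \frac{1056}{\frac{19}{65}} = \frac{29}{33186} + 1056 \cdot \frac{65}{19} = \frac{29}{33186} + \frac{68640}{19} = \frac{2277887591}{630534}$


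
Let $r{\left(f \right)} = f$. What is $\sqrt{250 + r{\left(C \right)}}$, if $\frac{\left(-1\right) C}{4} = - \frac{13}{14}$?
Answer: $\frac{4 \sqrt{777}}{7} \approx 15.928$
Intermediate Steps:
$C = \frac{26}{7}$ ($C = - 4 \left(- \frac{13}{14}\right) = - 4 \left(\left(-13\right) \frac{1}{14}\right) = \left(-4\right) \left(- \frac{13}{14}\right) = \frac{26}{7} \approx 3.7143$)
$\sqrt{250 + r{\left(C \right)}} = \sqrt{250 + \frac{26}{7}} = \sqrt{\frac{1776}{7}} = \frac{4 \sqrt{777}}{7}$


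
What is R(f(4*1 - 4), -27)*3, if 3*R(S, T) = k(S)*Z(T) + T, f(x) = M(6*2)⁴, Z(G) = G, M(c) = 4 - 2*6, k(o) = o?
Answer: -110619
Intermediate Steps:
M(c) = -8 (M(c) = 4 - 12 = -8)
f(x) = 4096 (f(x) = (-8)⁴ = 4096)
R(S, T) = T/3 + S*T/3 (R(S, T) = (S*T + T)/3 = (T + S*T)/3 = T/3 + S*T/3)
R(f(4*1 - 4), -27)*3 = ((⅓)*(-27)*(1 + 4096))*3 = ((⅓)*(-27)*4097)*3 = -36873*3 = -110619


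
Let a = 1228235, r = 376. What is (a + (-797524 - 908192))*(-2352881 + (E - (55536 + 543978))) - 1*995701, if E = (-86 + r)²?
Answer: 1369555369194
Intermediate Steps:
E = 84100 (E = (-86 + 376)² = 290² = 84100)
(a + (-797524 - 908192))*(-2352881 + (E - (55536 + 543978))) - 1*995701 = (1228235 + (-797524 - 908192))*(-2352881 + (84100 - (55536 + 543978))) - 1*995701 = (1228235 - 1705716)*(-2352881 + (84100 - 1*599514)) - 995701 = -477481*(-2352881 + (84100 - 599514)) - 995701 = -477481*(-2352881 - 515414) - 995701 = -477481*(-2868295) - 995701 = 1369556364895 - 995701 = 1369555369194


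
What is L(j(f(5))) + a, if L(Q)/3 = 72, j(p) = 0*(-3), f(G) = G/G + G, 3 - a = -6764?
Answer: 6983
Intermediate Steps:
a = 6767 (a = 3 - 1*(-6764) = 3 + 6764 = 6767)
f(G) = 1 + G
j(p) = 0
L(Q) = 216 (L(Q) = 3*72 = 216)
L(j(f(5))) + a = 216 + 6767 = 6983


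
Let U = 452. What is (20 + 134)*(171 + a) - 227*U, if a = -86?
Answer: -89514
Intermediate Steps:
(20 + 134)*(171 + a) - 227*U = (20 + 134)*(171 - 86) - 227*452 = 154*85 - 102604 = 13090 - 102604 = -89514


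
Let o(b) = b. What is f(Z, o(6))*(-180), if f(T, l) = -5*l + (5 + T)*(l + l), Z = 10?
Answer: -27000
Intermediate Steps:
f(T, l) = -5*l + 2*l*(5 + T) (f(T, l) = -5*l + (5 + T)*(2*l) = -5*l + 2*l*(5 + T))
f(Z, o(6))*(-180) = (6*(5 + 2*10))*(-180) = (6*(5 + 20))*(-180) = (6*25)*(-180) = 150*(-180) = -27000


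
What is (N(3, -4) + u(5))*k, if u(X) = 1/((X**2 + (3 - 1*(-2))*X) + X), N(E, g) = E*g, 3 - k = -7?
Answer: -1318/11 ≈ -119.82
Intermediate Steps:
k = 10 (k = 3 - 1*(-7) = 3 + 7 = 10)
u(X) = 1/(X**2 + 6*X) (u(X) = 1/((X**2 + (3 + 2)*X) + X) = 1/((X**2 + 5*X) + X) = 1/(X**2 + 6*X))
(N(3, -4) + u(5))*k = (3*(-4) + 1/(5*(6 + 5)))*10 = (-12 + (1/5)/11)*10 = (-12 + (1/5)*(1/11))*10 = (-12 + 1/55)*10 = -659/55*10 = -1318/11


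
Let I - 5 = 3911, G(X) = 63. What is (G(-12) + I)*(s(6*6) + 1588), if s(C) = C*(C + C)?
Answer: 16632220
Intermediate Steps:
I = 3916 (I = 5 + 3911 = 3916)
s(C) = 2*C² (s(C) = C*(2*C) = 2*C²)
(G(-12) + I)*(s(6*6) + 1588) = (63 + 3916)*(2*(6*6)² + 1588) = 3979*(2*36² + 1588) = 3979*(2*1296 + 1588) = 3979*(2592 + 1588) = 3979*4180 = 16632220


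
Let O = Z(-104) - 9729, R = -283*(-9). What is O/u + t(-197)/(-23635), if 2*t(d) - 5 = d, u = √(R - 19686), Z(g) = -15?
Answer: 96/23635 + 112*I*√17139/197 ≈ 0.0040618 + 74.429*I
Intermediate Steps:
R = 2547
O = -9744 (O = -15 - 9729 = -9744)
u = I*√17139 (u = √(2547 - 19686) = √(-17139) = I*√17139 ≈ 130.92*I)
t(d) = 5/2 + d/2
O/u + t(-197)/(-23635) = -9744*(-I*√17139/17139) + (5/2 + (½)*(-197))/(-23635) = -(-112)*I*√17139/197 + (5/2 - 197/2)*(-1/23635) = 112*I*√17139/197 - 96*(-1/23635) = 112*I*√17139/197 + 96/23635 = 96/23635 + 112*I*√17139/197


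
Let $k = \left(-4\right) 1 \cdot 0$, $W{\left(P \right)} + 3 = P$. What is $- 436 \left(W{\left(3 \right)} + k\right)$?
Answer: $0$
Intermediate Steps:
$W{\left(P \right)} = -3 + P$
$k = 0$ ($k = \left(-4\right) 0 = 0$)
$- 436 \left(W{\left(3 \right)} + k\right) = - 436 \left(\left(-3 + 3\right) + 0\right) = - 436 \left(0 + 0\right) = \left(-436\right) 0 = 0$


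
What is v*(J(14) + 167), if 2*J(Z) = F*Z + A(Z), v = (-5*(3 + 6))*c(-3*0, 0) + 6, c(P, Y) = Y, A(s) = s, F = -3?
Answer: 918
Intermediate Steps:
v = 6 (v = -5*(3 + 6)*0 + 6 = -5*9*0 + 6 = -45*0 + 6 = 0 + 6 = 6)
J(Z) = -Z (J(Z) = (-3*Z + Z)/2 = (-2*Z)/2 = -Z)
v*(J(14) + 167) = 6*(-1*14 + 167) = 6*(-14 + 167) = 6*153 = 918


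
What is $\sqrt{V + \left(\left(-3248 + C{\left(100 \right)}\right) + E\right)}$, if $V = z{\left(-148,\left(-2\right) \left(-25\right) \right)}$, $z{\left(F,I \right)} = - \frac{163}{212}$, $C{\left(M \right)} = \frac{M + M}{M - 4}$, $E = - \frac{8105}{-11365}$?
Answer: $\frac{2 i \sqrt{105993186553995}}{361407} \approx 56.973 i$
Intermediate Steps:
$E = \frac{1621}{2273}$ ($E = \left(-8105\right) \left(- \frac{1}{11365}\right) = \frac{1621}{2273} \approx 0.71315$)
$C{\left(M \right)} = \frac{2 M}{-4 + M}$
$z{\left(F,I \right)} = - \frac{163}{212}$ ($z{\left(F,I \right)} = \left(-163\right) \frac{1}{212} = - \frac{163}{212}$)
$V = - \frac{163}{212} \approx -0.76887$
$\sqrt{V + \left(\left(-3248 + C{\left(100 \right)}\right) + E\right)} = \sqrt{- \frac{163}{212} + \left(\left(-3248 + 2 \cdot 100 \frac{1}{-4 + 100}\right) + \frac{1621}{2273}\right)} = \sqrt{- \frac{163}{212} + \left(\left(-3248 + 2 \cdot 100 \cdot \frac{1}{96}\right) + \frac{1621}{2273}\right)} = \sqrt{- \frac{163}{212} + \left(\left(-3248 + \frac{25}{12}\right) + \frac{1621}{2273}\right)} = \sqrt{- \frac{163}{212} + \left(- \frac{38951}{12} + \frac{1621}{2273}\right)} = \sqrt{- \frac{163}{212} - \frac{88516171}{27276}} = \sqrt{- \frac{1173117140}{361407}} = \frac{2 i \sqrt{105993186553995}}{361407}$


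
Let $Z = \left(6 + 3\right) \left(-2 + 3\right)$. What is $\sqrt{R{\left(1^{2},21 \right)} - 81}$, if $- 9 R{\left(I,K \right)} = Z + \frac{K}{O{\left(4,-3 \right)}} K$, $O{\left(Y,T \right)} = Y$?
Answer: $\frac{i \sqrt{377}}{2} \approx 9.7083 i$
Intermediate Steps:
$Z = 9$ ($Z = 9 \cdot 1 = 9$)
$R{\left(I,K \right)} = -1 - \frac{K^{2}}{36}$ ($R{\left(I,K \right)} = - \frac{9 + \frac{K}{4} K}{9} = - \frac{9 + \frac{K^{2}}{4}}{9} = -1 - \frac{K^{2}}{36}$)
$\sqrt{R{\left(1^{2},21 \right)} - 81} = \sqrt{\left(-1 - \frac{21^{2}}{36}\right) - 81} = \sqrt{\left(-1 - \frac{49}{4}\right) - 81} = \sqrt{- \frac{53}{4} - 81} = \sqrt{- \frac{377}{4}} = \frac{i \sqrt{377}}{2}$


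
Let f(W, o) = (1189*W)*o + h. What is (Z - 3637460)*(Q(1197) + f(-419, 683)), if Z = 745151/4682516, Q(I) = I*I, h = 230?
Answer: 2885566914283548010763/2341258 ≈ 1.2325e+15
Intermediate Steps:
f(W, o) = 230 + 1189*W*o (f(W, o) = (1189*W)*o + 230 = 1189*W*o + 230 = 230 + 1189*W*o)
Q(I) = I**2
Z = 745151/4682516 (Z = 745151*(1/4682516) = 745151/4682516 ≈ 0.15913)
(Z - 3637460)*(Q(1197) + f(-419, 683)) = (745151/4682516 - 3637460)*(1197**2 + (230 + 1189*(-419)*683)) = -17032463904209*(1432809 + (230 - 340264453))/4682516 = -17032463904209*(1432809 - 340264223)/4682516 = -17032463904209/4682516*(-338831414) = 2885566914283548010763/2341258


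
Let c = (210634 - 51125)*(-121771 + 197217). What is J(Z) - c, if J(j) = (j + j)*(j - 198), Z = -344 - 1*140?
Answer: -12033655838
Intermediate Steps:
Z = -484 (Z = -344 - 140 = -484)
J(j) = 2*j*(-198 + j) (J(j) = (2*j)*(-198 + j) = 2*j*(-198 + j))
c = 12034316014 (c = 159509*75446 = 12034316014)
J(Z) - c = 2*(-484)*(-198 - 484) - 1*12034316014 = 2*(-484)*(-682) - 12034316014 = 660176 - 12034316014 = -12033655838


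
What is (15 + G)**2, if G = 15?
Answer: 900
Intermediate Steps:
(15 + G)**2 = (15 + 15)**2 = 30**2 = 900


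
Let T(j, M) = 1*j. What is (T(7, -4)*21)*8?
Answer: 1176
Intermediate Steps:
T(j, M) = j
(T(7, -4)*21)*8 = (7*21)*8 = 147*8 = 1176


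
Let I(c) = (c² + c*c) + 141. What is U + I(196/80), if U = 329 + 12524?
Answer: 2601201/200 ≈ 13006.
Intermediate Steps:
U = 12853
I(c) = 141 + 2*c² (I(c) = (c² + c²) + 141 = 2*c² + 141 = 141 + 2*c²)
U + I(196/80) = 12853 + (141 + 2*(196/80)²) = 12853 + (141 + 2*(196*(1/80))²) = 12853 + (141 + 2*(49/20)²) = 12853 + (141 + 2*(2401/400)) = 12853 + (141 + 2401/200) = 12853 + 30601/200 = 2601201/200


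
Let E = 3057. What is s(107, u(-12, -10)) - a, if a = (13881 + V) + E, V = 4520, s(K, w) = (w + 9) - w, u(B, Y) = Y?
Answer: -21449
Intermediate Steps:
s(K, w) = 9 (s(K, w) = (9 + w) - w = 9)
a = 21458 (a = (13881 + 4520) + 3057 = 18401 + 3057 = 21458)
s(107, u(-12, -10)) - a = 9 - 1*21458 = 9 - 21458 = -21449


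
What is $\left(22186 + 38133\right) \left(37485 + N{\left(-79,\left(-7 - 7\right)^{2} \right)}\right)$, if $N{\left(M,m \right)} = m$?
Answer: $2272880239$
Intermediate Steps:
$\left(22186 + 38133\right) \left(37485 + N{\left(-79,\left(-7 - 7\right)^{2} \right)}\right) = \left(22186 + 38133\right) \left(37485 + \left(-7 - 7\right)^{2}\right) = 60319 \left(37485 + \left(-14\right)^{2}\right) = 60319 \left(37485 + 196\right) = 60319 \cdot 37681 = 2272880239$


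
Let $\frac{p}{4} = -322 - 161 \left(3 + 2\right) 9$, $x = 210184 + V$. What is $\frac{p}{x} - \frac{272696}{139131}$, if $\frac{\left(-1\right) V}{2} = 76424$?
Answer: $- \frac{1653876247}{664767918} \approx -2.4879$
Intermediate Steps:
$V = -152848$ ($V = \left(-2\right) 76424 = -152848$)
$x = 57336$ ($x = 210184 - 152848 = 57336$)
$p = -30268$ ($p = 4 \left(-322 - 161 \left(3 + 2\right) 9\right) = 4 \left(-322 - 161 \cdot 5 \cdot 9\right) = 4 \left(-322 - 7245\right) = 4 \left(-7567\right) = -30268$)
$\frac{p}{x} - \frac{272696}{139131} = - \frac{30268}{57336} - \frac{272696}{139131} = \left(-30268\right) \frac{1}{57336} - \frac{272696}{139131} = - \frac{7567}{14334} - \frac{272696}{139131} = - \frac{1653876247}{664767918}$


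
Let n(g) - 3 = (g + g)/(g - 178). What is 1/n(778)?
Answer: 150/839 ≈ 0.17878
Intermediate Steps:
n(g) = 3 + 2*g/(-178 + g) (n(g) = 3 + (g + g)/(g - 178) = 3 + (2*g)/(-178 + g) = 3 + 2*g/(-178 + g))
1/n(778) = 1/((-534 + 5*778)/(-178 + 778)) = 1/((-534 + 3890)/600) = 1/((1/600)*3356) = 1/(839/150) = 150/839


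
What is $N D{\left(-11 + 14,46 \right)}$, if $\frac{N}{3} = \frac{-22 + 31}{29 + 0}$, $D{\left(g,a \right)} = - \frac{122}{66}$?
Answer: $- \frac{549}{319} \approx -1.721$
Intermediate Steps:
$D{\left(g,a \right)} = - \frac{61}{33}$ ($D{\left(g,a \right)} = \left(-122\right) \frac{1}{66} = - \frac{61}{33}$)
$N = \frac{27}{29}$ ($N = 3 \frac{-22 + 31}{29 + 0} = 3 \cdot \frac{9}{29} = \frac{27}{29} \approx 0.93103$)
$N D{\left(-11 + 14,46 \right)} = \frac{27}{29} \left(- \frac{61}{33}\right) = - \frac{549}{319}$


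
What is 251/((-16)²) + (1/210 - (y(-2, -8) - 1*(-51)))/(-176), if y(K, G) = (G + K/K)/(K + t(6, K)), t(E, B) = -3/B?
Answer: 399097/295680 ≈ 1.3498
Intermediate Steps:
y(K, G) = (1 + G)/(K - 3/K) (y(K, G) = (G + K/K)/(K - 3/K) = (G + 1)/(K - 3/K) = (1 + G)/(K - 3/K))
251/((-16)²) + (1/210 - (y(-2, -8) - 1*(-51)))/(-176) = 251/((-16)²) + (1/210 - (-2*(1 - 8)/(-3 + (-2)²) - 1*(-51)))/(-176) = 251/256 + (1/210 - (-2*(-7)/(-3 + 4) + 51))*(-1/176) = 251*(1/256) + (1/210 - (-2*(-7)/1 + 51))*(-1/176) = 251/256 + (1/210 - (-2*1*(-7) + 51))*(-1/176) = 251/256 + (1/210 - (14 + 51))*(-1/176) = 251/256 + (1/210 - 1*65)*(-1/176) = 251/256 + (1/210 - 65)*(-1/176) = 251/256 - 13649/210*(-1/176) = 251/256 + 13649/36960 = 399097/295680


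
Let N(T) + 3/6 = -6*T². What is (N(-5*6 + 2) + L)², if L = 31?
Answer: 87366409/4 ≈ 2.1842e+7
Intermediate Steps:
N(T) = -½ - 6*T²
(N(-5*6 + 2) + L)² = ((-½ - 6*(-5*6 + 2)²) + 31)² = ((-½ - 6*(-30 + 2)²) + 31)² = ((-½ - 6*(-28)²) + 31)² = ((-½ - 6*784) + 31)² = ((-½ - 4704) + 31)² = (-9409/2 + 31)² = (-9347/2)² = 87366409/4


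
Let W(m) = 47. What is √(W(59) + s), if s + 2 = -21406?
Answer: I*√21361 ≈ 146.15*I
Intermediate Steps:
s = -21408 (s = -2 - 21406 = -21408)
√(W(59) + s) = √(47 - 21408) = √(-21361) = I*√21361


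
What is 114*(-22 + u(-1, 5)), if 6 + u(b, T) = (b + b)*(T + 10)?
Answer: -6612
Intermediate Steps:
u(b, T) = -6 + 2*b*(10 + T) (u(b, T) = -6 + (b + b)*(T + 10) = -6 + (2*b)*(10 + T) = -6 + 2*b*(10 + T))
114*(-22 + u(-1, 5)) = 114*(-22 + (-6 + 20*(-1) + 2*5*(-1))) = 114*(-22 + (-6 - 20 - 10)) = 114*(-22 - 36) = 114*(-58) = -6612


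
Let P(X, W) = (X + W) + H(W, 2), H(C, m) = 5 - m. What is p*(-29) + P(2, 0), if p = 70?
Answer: -2025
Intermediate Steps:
P(X, W) = 3 + W + X (P(X, W) = (X + W) + (5 - 1*2) = (W + X) + (5 - 2) = (W + X) + 3 = 3 + W + X)
p*(-29) + P(2, 0) = 70*(-29) + (3 + 0 + 2) = -2030 + 5 = -2025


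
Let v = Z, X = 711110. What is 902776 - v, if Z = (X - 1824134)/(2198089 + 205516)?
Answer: 2169918020504/2403605 ≈ 9.0278e+5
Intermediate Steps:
Z = -1113024/2403605 (Z = (711110 - 1824134)/(2198089 + 205516) = -1113024/2403605 ≈ -0.46306)
v = -1113024/2403605 ≈ -0.46306
902776 - v = 902776 - 1*(-1113024/2403605) = 902776 + 1113024/2403605 = 2169918020504/2403605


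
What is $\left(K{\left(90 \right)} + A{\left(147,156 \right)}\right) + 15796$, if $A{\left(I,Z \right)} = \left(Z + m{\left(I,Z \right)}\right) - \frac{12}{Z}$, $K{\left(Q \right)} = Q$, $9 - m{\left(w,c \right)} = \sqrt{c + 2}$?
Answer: $\frac{208662}{13} - \sqrt{158} \approx 16038.0$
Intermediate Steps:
$m{\left(w,c \right)} = 9 - \sqrt{2 + c}$ ($m{\left(w,c \right)} = 9 - \sqrt{c + 2} = 9 - \sqrt{2 + c}$)
$A{\left(I,Z \right)} = 9 + Z - \sqrt{2 + Z} - \frac{12}{Z}$ ($A{\left(I,Z \right)} = \left(Z - \left(-9 + \sqrt{2 + Z}\right)\right) - \frac{12}{Z} = \left(9 + Z - \sqrt{2 + Z}\right) - \frac{12}{Z} = 9 + Z - \sqrt{2 + Z} - \frac{12}{Z}$)
$\left(K{\left(90 \right)} + A{\left(147,156 \right)}\right) + 15796 = \left(90 + \left(9 + 156 - \sqrt{2 + 156} - \frac{12}{156}\right)\right) + 15796 = \left(90 + \left(9 + 156 - \sqrt{158} - \frac{1}{13}\right)\right) + 15796 = \left(90 + \left(\frac{2144}{13} - \sqrt{158}\right)\right) + 15796 = \left(\frac{3314}{13} - \sqrt{158}\right) + 15796 = \frac{208662}{13} - \sqrt{158}$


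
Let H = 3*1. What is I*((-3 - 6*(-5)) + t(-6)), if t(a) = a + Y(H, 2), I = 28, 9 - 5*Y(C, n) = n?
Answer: 3136/5 ≈ 627.20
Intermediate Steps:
H = 3
Y(C, n) = 9/5 - n/5
t(a) = 7/5 + a (t(a) = a + (9/5 - ⅕*2) = a + (9/5 - ⅖) = a + 7/5 = 7/5 + a)
I*((-3 - 6*(-5)) + t(-6)) = 28*((-3 - 6*(-5)) + (7/5 - 6)) = 28*((-3 + 30) - 23/5) = 28*(27 - 23/5) = 28*(112/5) = 3136/5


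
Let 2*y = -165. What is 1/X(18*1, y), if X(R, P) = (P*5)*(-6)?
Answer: 1/2475 ≈ 0.00040404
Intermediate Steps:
y = -165/2 (y = (1/2)*(-165) = -165/2 ≈ -82.500)
X(R, P) = -30*P (X(R, P) = (5*P)*(-6) = -30*P)
1/X(18*1, y) = 1/(-30*(-165/2)) = 1/2475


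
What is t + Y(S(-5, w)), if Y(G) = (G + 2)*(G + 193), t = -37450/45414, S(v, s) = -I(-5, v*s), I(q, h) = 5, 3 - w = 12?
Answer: -12825473/22707 ≈ -564.82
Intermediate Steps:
w = -9 (w = 3 - 1*12 = 3 - 12 = -9)
S(v, s) = -5 (S(v, s) = -1*5 = -5)
t = -18725/22707 (t = -37450*1/45414 = -18725/22707 ≈ -0.82464)
Y(G) = (2 + G)*(193 + G)
t + Y(S(-5, w)) = -18725/22707 + (386 + (-5)**2 + 195*(-5)) = -18725/22707 + (386 + 25 - 975) = -18725/22707 - 564 = -12825473/22707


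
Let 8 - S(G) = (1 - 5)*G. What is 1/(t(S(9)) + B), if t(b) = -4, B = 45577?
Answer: 1/45573 ≈ 2.1943e-5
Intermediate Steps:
S(G) = 8 + 4*G (S(G) = 8 - (1 - 5)*G = 8 - (-4)*G = 8 + 4*G)
1/(t(S(9)) + B) = 1/(-4 + 45577) = 1/45573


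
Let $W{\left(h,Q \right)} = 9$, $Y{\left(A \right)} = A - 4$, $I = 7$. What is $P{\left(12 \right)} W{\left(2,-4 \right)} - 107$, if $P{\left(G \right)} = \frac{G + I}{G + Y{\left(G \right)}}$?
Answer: $- \frac{1969}{20} \approx -98.45$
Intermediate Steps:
$Y{\left(A \right)} = -4 + A$ ($Y{\left(A \right)} = A - 4 = -4 + A$)
$P{\left(G \right)} = \frac{7 + G}{-4 + 2 G}$ ($P{\left(G \right)} = \frac{G + 7}{G + \left(-4 + G\right)} = \frac{7 + G}{-4 + 2 G}$)
$P{\left(12 \right)} W{\left(2,-4 \right)} - 107 = \frac{7 + 12}{2 \left(-2 + 12\right)} 9 - 107 = \frac{1}{2} \cdot \frac{1}{10} \cdot 19 \cdot 9 - 107 = \frac{19}{20} \cdot 9 - 107 = \frac{171}{20} - 107 = - \frac{1969}{20}$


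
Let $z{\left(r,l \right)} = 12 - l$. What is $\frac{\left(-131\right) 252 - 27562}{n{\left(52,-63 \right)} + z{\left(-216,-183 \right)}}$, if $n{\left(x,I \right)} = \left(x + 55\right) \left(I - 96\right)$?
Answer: $\frac{30287}{8409} \approx 3.6017$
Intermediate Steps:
$n{\left(x,I \right)} = \left(-96 + I\right) \left(55 + x\right)$ ($n{\left(x,I \right)} = \left(55 + x\right) \left(-96 + I\right) = \left(-96 + I\right) \left(55 + x\right)$)
$\frac{\left(-131\right) 252 - 27562}{n{\left(52,-63 \right)} + z{\left(-216,-183 \right)}} = \frac{\left(-131\right) 252 - 27562}{\left(-5280 - 4992 + 55 \left(-63\right) - 3276\right) + \left(12 - -183\right)} = \frac{-33012 - 27562}{\left(-5280 - 4992 - 3465 - 3276\right) + \left(12 + 183\right)} = - \frac{60574}{-17013 + 195} = - \frac{60574}{-16818} = \left(-60574\right) \left(- \frac{1}{16818}\right) = \frac{30287}{8409}$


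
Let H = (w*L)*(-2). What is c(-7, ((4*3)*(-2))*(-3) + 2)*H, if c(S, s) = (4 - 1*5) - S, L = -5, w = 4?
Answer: 240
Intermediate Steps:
H = 40 (H = (4*(-5))*(-2) = -20*(-2) = 40)
c(S, s) = -1 - S (c(S, s) = (4 - 5) - S = -1 - S)
c(-7, ((4*3)*(-2))*(-3) + 2)*H = (-1 - 1*(-7))*40 = (-1 + 7)*40 = 6*40 = 240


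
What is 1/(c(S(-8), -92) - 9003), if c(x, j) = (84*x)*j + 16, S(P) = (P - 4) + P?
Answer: 1/145573 ≈ 6.8694e-6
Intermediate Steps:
S(P) = -4 + 2*P (S(P) = (-4 + P) + P = -4 + 2*P)
c(x, j) = 16 + 84*j*x (c(x, j) = 84*j*x + 16 = 16 + 84*j*x)
1/(c(S(-8), -92) - 9003) = 1/((16 + 84*(-92)*(-4 + 2*(-8))) - 9003) = 1/((16 + 84*(-92)*(-4 - 16)) - 9003) = 1/((16 + 84*(-92)*(-20)) - 9003) = 1/((16 + 154560) - 9003) = 1/(154576 - 9003) = 1/145573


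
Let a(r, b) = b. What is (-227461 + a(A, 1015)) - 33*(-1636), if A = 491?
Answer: -172458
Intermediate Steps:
(-227461 + a(A, 1015)) - 33*(-1636) = (-227461 + 1015) - 33*(-1636) = -226446 + 53988 = -172458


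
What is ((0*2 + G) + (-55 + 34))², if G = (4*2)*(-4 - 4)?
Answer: 7225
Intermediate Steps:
G = -64 (G = 8*(-8) = -64)
((0*2 + G) + (-55 + 34))² = ((0*2 - 64) + (-55 + 34))² = ((0 - 64) - 21)² = (-64 - 21)² = (-85)² = 7225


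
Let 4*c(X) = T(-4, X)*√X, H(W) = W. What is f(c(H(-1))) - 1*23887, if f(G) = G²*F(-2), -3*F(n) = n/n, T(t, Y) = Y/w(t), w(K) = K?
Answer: -18345215/768 ≈ -23887.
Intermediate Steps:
T(t, Y) = Y/t
F(n) = -⅓ (F(n) = -n/(3*n) = -⅓*1 = -⅓)
c(X) = -X^(3/2)/16 (c(X) = ((X/(-4))*√X)/4 = ((X*(-¼))*√X)/4 = ((-X/4)*√X)/4 = (-X^(3/2)/4)/4 = -X^(3/2)/16)
f(G) = -G²/3 (f(G) = G²*(-⅓) = -G²/3)
f(c(H(-1))) - 1*23887 = -(-(-1)*I/16)²/3 - 1*23887 = -(-(-1)*I/16)²/3 - 23887 = -(I/16)²/3 - 23887 = -⅓*(-1/256) - 23887 = 1/768 - 23887 = -18345215/768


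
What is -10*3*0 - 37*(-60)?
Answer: 2220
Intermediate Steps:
-10*3*0 - 37*(-60) = -2*15*0 + 2220 = -30*0 + 2220 = 0 + 2220 = 2220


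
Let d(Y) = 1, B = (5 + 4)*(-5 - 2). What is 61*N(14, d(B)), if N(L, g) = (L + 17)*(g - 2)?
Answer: -1891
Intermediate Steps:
B = -63 (B = 9*(-7) = -63)
N(L, g) = (-2 + g)*(17 + L) (N(L, g) = (17 + L)*(-2 + g) = (-2 + g)*(17 + L))
61*N(14, d(B)) = 61*(-34 - 2*14 + 17*1 + 14*1) = 61*(-34 - 28 + 17 + 14) = 61*(-31) = -1891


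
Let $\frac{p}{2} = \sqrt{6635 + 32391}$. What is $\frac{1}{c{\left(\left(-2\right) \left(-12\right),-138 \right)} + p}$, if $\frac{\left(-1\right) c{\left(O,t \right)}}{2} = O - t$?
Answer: $\frac{81}{12782} + \frac{\sqrt{39026}}{25564} \approx 0.014065$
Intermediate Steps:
$p = 2 \sqrt{39026}$ ($p = 2 \sqrt{6635 + 32391} = 2 \sqrt{39026} \approx 395.1$)
$c{\left(O,t \right)} = - 2 O + 2 t$ ($c{\left(O,t \right)} = - 2 \left(O - t\right) = - 2 O + 2 t$)
$\frac{1}{c{\left(\left(-2\right) \left(-12\right),-138 \right)} + p} = \frac{1}{\left(- 2 \left(\left(-2\right) \left(-12\right)\right) + 2 \left(-138\right)\right) + 2 \sqrt{39026}} = \frac{1}{\left(\left(-2\right) 24 - 276\right) + 2 \sqrt{39026}} = \frac{1}{\left(-48 - 276\right) + 2 \sqrt{39026}} = \frac{1}{-324 + 2 \sqrt{39026}}$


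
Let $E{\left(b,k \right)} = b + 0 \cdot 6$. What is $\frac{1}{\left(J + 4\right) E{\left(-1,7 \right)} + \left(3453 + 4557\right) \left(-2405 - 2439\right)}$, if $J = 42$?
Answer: $- \frac{1}{38800486} \approx -2.5773 \cdot 10^{-8}$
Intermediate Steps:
$E{\left(b,k \right)} = b$ ($E{\left(b,k \right)} = b + 0 = b$)
$\frac{1}{\left(J + 4\right) E{\left(-1,7 \right)} + \left(3453 + 4557\right) \left(-2405 - 2439\right)} = \frac{1}{\left(42 + 4\right) \left(-1\right) + \left(3453 + 4557\right) \left(-2405 - 2439\right)} = \frac{1}{46 \left(-1\right) + 8010 \left(-4844\right)} = \frac{1}{-46 - 38800440} = \frac{1}{-38800486} = - \frac{1}{38800486}$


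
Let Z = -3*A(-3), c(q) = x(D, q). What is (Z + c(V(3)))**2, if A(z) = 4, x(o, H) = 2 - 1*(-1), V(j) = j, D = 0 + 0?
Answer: 81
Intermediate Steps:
D = 0
x(o, H) = 3 (x(o, H) = 2 + 1 = 3)
c(q) = 3
Z = -12 (Z = -3*4 = -12)
(Z + c(V(3)))**2 = (-12 + 3)**2 = (-9)**2 = 81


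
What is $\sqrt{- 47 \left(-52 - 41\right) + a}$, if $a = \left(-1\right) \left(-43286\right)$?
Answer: $\sqrt{47657} \approx 218.3$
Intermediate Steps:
$a = 43286$
$\sqrt{- 47 \left(-52 - 41\right) + a} = \sqrt{- 47 \left(-52 - 41\right) + 43286} = \sqrt{\left(-47\right) \left(-93\right) + 43286} = \sqrt{4371 + 43286} = \sqrt{47657}$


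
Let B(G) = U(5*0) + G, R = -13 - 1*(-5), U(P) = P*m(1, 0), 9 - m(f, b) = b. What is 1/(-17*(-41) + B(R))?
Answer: 1/689 ≈ 0.0014514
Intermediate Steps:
m(f, b) = 9 - b
U(P) = 9*P (U(P) = P*(9 - 1*0) = P*(9 + 0) = P*9 = 9*P)
R = -8 (R = -13 + 5 = -8)
B(G) = G (B(G) = 9*(5*0) + G = 9*0 + G = 0 + G = G)
1/(-17*(-41) + B(R)) = 1/(-17*(-41) - 8) = 1/(697 - 8) = 1/689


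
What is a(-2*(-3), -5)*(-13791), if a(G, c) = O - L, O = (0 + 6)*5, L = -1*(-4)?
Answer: -358566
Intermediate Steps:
L = 4
O = 30 (O = 6*5 = 30)
a(G, c) = 26 (a(G, c) = 30 - 1*4 = 30 - 4 = 26)
a(-2*(-3), -5)*(-13791) = 26*(-13791) = -358566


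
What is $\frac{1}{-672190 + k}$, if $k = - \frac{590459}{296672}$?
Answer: $- \frac{296672}{199420542139} \approx -1.4877 \cdot 10^{-6}$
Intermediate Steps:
$k = - \frac{590459}{296672}$ ($k = \left(-590459\right) \frac{1}{296672} = - \frac{590459}{296672} \approx -1.9903$)
$\frac{1}{-672190 + k} = \frac{1}{-672190 - \frac{590459}{296672}} = \frac{1}{- \frac{199420542139}{296672}} = - \frac{296672}{199420542139}$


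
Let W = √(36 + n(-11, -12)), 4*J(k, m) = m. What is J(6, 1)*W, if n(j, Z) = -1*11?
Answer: 5/4 ≈ 1.2500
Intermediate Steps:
n(j, Z) = -11
J(k, m) = m/4
W = 5 (W = √(36 - 11) = √25 = 5)
J(6, 1)*W = ((¼)*1)*5 = (¼)*5 = 5/4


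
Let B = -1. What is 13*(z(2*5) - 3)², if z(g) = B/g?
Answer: 12493/100 ≈ 124.93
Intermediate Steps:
z(g) = -1/g
13*(z(2*5) - 3)² = 13*(-1/(2*5) - 3)² = 13*(-1/10 - 3)² = 13*(-1*⅒ - 3)² = 13*(-⅒ - 3)² = 13*(-31/10)² = 13*(961/100) = 12493/100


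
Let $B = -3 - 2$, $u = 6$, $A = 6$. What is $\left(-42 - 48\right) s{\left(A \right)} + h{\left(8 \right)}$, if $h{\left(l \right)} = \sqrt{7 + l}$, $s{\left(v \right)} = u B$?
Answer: $2700 + \sqrt{15} \approx 2703.9$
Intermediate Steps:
$B = -5$
$s{\left(v \right)} = -30$ ($s{\left(v \right)} = 6 \left(-5\right) = -30$)
$\left(-42 - 48\right) s{\left(A \right)} + h{\left(8 \right)} = \left(-42 - 48\right) \left(-30\right) + \sqrt{7 + 8} = \left(-42 - 48\right) \left(-30\right) + \sqrt{15} = \left(-90\right) \left(-30\right) + \sqrt{15} = 2700 + \sqrt{15}$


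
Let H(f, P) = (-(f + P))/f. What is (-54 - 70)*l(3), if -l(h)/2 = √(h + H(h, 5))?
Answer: 248*√3/3 ≈ 143.18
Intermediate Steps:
H(f, P) = (-P - f)/f (H(f, P) = (-(P + f))/f = (-P - f)/f)
l(h) = -2*√(h + (-5 - h)/h) (l(h) = -2*√(h + (-1*5 - h)/h) = -2*√(h + (-5 - h)/h))
(-54 - 70)*l(3) = (-54 - 70)*(-2*√(-1 + 3 - 5/3)) = -(-248)*√(-1 + 3 - 5*⅓) = -(-248)*√(-1 + 3 - 5/3) = -(-248)*√(⅓) = -(-248)*√3/3 = 248*√3/3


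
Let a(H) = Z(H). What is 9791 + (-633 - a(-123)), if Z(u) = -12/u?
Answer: 375474/41 ≈ 9157.9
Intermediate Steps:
a(H) = -12/H
9791 + (-633 - a(-123)) = 9791 + (-633 - (-12)/(-123)) = 9791 + (-633 - (-12)*(-1)/123) = 9791 + (-633 - 1*4/41) = 9791 + (-633 - 4/41) = 9791 - 25957/41 = 375474/41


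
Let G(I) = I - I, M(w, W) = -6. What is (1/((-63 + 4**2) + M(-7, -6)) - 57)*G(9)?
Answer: 0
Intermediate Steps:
G(I) = 0
(1/((-63 + 4**2) + M(-7, -6)) - 57)*G(9) = (1/((-63 + 4**2) - 6) - 57)*0 = (1/((-63 + 16) - 6) - 57)*0 = (1/(-47 - 6) - 57)*0 = (1/(-53) - 57)*0 = (-1/53 - 57)*0 = -3022/53*0 = 0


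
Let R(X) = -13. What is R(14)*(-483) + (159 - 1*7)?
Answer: 6431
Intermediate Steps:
R(14)*(-483) + (159 - 1*7) = -13*(-483) + (159 - 1*7) = 6279 + (159 - 7) = 6279 + 152 = 6431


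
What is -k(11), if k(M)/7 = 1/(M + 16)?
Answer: -7/27 ≈ -0.25926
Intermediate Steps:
k(M) = 7/(16 + M) (k(M) = 7/(M + 16) = 7/(16 + M))
-k(11) = -7/(16 + 11) = -7/27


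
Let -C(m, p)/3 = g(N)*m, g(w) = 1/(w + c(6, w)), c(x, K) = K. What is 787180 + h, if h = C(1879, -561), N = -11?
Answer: 17323597/22 ≈ 7.8744e+5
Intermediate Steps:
g(w) = 1/(2*w) (g(w) = 1/(w + w) = 1/(2*w))
C(m, p) = 3*m/22 (C(m, p) = -3*(½)/(-11)*m = -3*(½)*(-1/11)*m = -(-3)*m/22 = 3*m/22)
h = 5637/22 (h = (3/22)*1879 = 5637/22 ≈ 256.23)
787180 + h = 787180 + 5637/22 = 17323597/22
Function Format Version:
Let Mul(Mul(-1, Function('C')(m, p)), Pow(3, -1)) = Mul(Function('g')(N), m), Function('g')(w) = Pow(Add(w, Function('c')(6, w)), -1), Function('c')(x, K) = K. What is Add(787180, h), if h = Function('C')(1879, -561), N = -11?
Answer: Rational(17323597, 22) ≈ 7.8744e+5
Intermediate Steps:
Function('g')(w) = Mul(Rational(1, 2), Pow(w, -1)) (Function('g')(w) = Pow(Add(w, w), -1) = Pow(Mul(2, w), -1) = Mul(Rational(1, 2), Pow(w, -1)))
Function('C')(m, p) = Mul(Rational(3, 22), m) (Function('C')(m, p) = Mul(-3, Mul(Mul(Rational(1, 2), Pow(-11, -1)), m)) = Mul(-3, Mul(Mul(Rational(1, 2), Rational(-1, 11)), m)) = Mul(-3, Mul(Rational(-1, 22), m)) = Mul(Rational(3, 22), m))
h = Rational(5637, 22) (h = Mul(Rational(3, 22), 1879) = Rational(5637, 22) ≈ 256.23)
Add(787180, h) = Add(787180, Rational(5637, 22)) = Rational(17323597, 22)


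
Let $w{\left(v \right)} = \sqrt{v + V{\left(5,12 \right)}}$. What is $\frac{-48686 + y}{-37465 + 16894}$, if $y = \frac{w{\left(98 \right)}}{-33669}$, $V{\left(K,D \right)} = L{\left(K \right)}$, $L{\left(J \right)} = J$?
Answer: $\frac{48686}{20571} + \frac{\sqrt{103}}{692604999} \approx 2.3667$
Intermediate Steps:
$V{\left(K,D \right)} = K$
$w{\left(v \right)} = \sqrt{5 + v}$ ($w{\left(v \right)} = \sqrt{v + 5} = \sqrt{5 + v}$)
$y = - \frac{\sqrt{103}}{33669}$ ($y = \frac{\sqrt{5 + 98}}{-33669} = \sqrt{103} \left(- \frac{1}{33669}\right) = - \frac{\sqrt{103}}{33669} \approx -0.00030143$)
$\frac{-48686 + y}{-37465 + 16894} = \frac{-48686 - \frac{\sqrt{103}}{33669}}{-37465 + 16894} = \frac{-48686 - \frac{\sqrt{103}}{33669}}{-20571} = \left(-48686 - \frac{\sqrt{103}}{33669}\right) \left(- \frac{1}{20571}\right) = \frac{48686}{20571} + \frac{\sqrt{103}}{692604999}$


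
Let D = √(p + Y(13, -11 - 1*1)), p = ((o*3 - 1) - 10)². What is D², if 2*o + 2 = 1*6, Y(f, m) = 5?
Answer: 30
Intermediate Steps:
o = 2 (o = -1 + (1*6)/2 = -1 + (½)*6 = -1 + 3 = 2)
p = 25 (p = ((2*3 - 1) - 10)² = ((6 - 1) - 10)² = (5 - 10)² = (-5)² = 25)
D = √30 (D = √(25 + 5) = √30 ≈ 5.4772)
D² = (√30)² = 30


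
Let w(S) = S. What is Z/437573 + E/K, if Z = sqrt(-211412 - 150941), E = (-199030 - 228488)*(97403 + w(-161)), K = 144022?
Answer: -20786352678/72011 + I*sqrt(362353)/437573 ≈ -2.8866e+5 + 0.0013757*I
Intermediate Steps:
E = -41572705356 (E = (-199030 - 228488)*(97403 - 161) = -427518*97242 = -41572705356)
Z = I*sqrt(362353) (Z = sqrt(-362353) = I*sqrt(362353) ≈ 601.96*I)
Z/437573 + E/K = (I*sqrt(362353))/437573 - 41572705356/144022 = (I*sqrt(362353))*(1/437573) - 41572705356*1/144022 = I*sqrt(362353)/437573 - 20786352678/72011 = -20786352678/72011 + I*sqrt(362353)/437573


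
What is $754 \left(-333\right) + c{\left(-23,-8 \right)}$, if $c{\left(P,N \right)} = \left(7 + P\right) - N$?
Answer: $-251090$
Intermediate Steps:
$c{\left(P,N \right)} = 7 + P - N$
$754 \left(-333\right) + c{\left(-23,-8 \right)} = 754 \left(-333\right) - 8 = -251082 + \left(7 - 23 + 8\right) = -251082 - 8 = -251090$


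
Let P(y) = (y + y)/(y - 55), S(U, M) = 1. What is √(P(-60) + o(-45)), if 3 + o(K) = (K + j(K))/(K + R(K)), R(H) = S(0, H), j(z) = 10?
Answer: 5*I*√11891/506 ≈ 1.0775*I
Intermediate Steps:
R(H) = 1
P(y) = 2*y/(-55 + y) (P(y) = (2*y)/(-55 + y) = 2*y/(-55 + y))
o(K) = -3 + (10 + K)/(1 + K) (o(K) = -3 + (K + 10)/(K + 1) = -3 + (10 + K)/(1 + K))
√(P(-60) + o(-45)) = √(2*(-60)/(-55 - 60) + (7 - 2*(-45))/(1 - 45)) = √(2*(-60)/(-115) + (7 + 90)/(-44)) = √(2*(-60)*(-1/115) - 1/44*97) = √(24/23 - 97/44) = √(-1175/1012) = 5*I*√11891/506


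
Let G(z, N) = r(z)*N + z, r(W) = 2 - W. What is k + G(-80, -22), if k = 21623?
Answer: 19739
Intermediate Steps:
G(z, N) = z + N*(2 - z) (G(z, N) = (2 - z)*N + z = N*(2 - z) + z = z + N*(2 - z))
k + G(-80, -22) = 21623 + (-80 - 1*(-22)*(-2 - 80)) = 21623 + (-80 - 1*(-22)*(-82)) = 21623 + (-80 - 1804) = 21623 - 1884 = 19739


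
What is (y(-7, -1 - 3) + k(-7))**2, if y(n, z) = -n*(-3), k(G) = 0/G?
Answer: 441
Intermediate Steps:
k(G) = 0
y(n, z) = 3*n
(y(-7, -1 - 3) + k(-7))**2 = (3*(-7) + 0)**2 = (-21 + 0)**2 = (-21)**2 = 441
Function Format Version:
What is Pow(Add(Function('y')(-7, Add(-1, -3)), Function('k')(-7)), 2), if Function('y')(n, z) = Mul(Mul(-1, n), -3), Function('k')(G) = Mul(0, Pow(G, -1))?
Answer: 441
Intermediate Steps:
Function('k')(G) = 0
Function('y')(n, z) = Mul(3, n)
Pow(Add(Function('y')(-7, Add(-1, -3)), Function('k')(-7)), 2) = Pow(Add(Mul(3, -7), 0), 2) = Pow(Add(-21, 0), 2) = Pow(-21, 2) = 441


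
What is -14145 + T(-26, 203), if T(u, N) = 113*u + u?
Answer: -17109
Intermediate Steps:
T(u, N) = 114*u
-14145 + T(-26, 203) = -14145 + 114*(-26) = -14145 - 2964 = -17109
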